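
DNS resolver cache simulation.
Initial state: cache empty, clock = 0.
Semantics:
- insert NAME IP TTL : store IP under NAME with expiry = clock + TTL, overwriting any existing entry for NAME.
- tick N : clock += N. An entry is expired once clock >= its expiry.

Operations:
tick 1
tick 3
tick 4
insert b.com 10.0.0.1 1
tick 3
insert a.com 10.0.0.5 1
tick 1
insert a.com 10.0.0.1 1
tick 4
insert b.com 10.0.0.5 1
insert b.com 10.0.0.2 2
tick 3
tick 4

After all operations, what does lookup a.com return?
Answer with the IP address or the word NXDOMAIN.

Answer: NXDOMAIN

Derivation:
Op 1: tick 1 -> clock=1.
Op 2: tick 3 -> clock=4.
Op 3: tick 4 -> clock=8.
Op 4: insert b.com -> 10.0.0.1 (expiry=8+1=9). clock=8
Op 5: tick 3 -> clock=11. purged={b.com}
Op 6: insert a.com -> 10.0.0.5 (expiry=11+1=12). clock=11
Op 7: tick 1 -> clock=12. purged={a.com}
Op 8: insert a.com -> 10.0.0.1 (expiry=12+1=13). clock=12
Op 9: tick 4 -> clock=16. purged={a.com}
Op 10: insert b.com -> 10.0.0.5 (expiry=16+1=17). clock=16
Op 11: insert b.com -> 10.0.0.2 (expiry=16+2=18). clock=16
Op 12: tick 3 -> clock=19. purged={b.com}
Op 13: tick 4 -> clock=23.
lookup a.com: not in cache (expired or never inserted)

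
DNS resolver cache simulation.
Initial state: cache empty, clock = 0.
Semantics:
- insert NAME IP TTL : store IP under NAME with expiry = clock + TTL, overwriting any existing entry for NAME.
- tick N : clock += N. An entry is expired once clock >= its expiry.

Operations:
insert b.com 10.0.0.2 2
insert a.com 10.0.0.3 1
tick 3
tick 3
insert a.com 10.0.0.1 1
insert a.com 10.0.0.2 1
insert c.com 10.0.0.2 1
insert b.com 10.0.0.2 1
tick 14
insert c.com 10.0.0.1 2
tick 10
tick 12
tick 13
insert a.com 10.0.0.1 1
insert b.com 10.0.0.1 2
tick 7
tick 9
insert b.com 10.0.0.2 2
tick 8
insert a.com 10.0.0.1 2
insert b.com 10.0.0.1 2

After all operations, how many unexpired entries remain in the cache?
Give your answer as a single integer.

Op 1: insert b.com -> 10.0.0.2 (expiry=0+2=2). clock=0
Op 2: insert a.com -> 10.0.0.3 (expiry=0+1=1). clock=0
Op 3: tick 3 -> clock=3. purged={a.com,b.com}
Op 4: tick 3 -> clock=6.
Op 5: insert a.com -> 10.0.0.1 (expiry=6+1=7). clock=6
Op 6: insert a.com -> 10.0.0.2 (expiry=6+1=7). clock=6
Op 7: insert c.com -> 10.0.0.2 (expiry=6+1=7). clock=6
Op 8: insert b.com -> 10.0.0.2 (expiry=6+1=7). clock=6
Op 9: tick 14 -> clock=20. purged={a.com,b.com,c.com}
Op 10: insert c.com -> 10.0.0.1 (expiry=20+2=22). clock=20
Op 11: tick 10 -> clock=30. purged={c.com}
Op 12: tick 12 -> clock=42.
Op 13: tick 13 -> clock=55.
Op 14: insert a.com -> 10.0.0.1 (expiry=55+1=56). clock=55
Op 15: insert b.com -> 10.0.0.1 (expiry=55+2=57). clock=55
Op 16: tick 7 -> clock=62. purged={a.com,b.com}
Op 17: tick 9 -> clock=71.
Op 18: insert b.com -> 10.0.0.2 (expiry=71+2=73). clock=71
Op 19: tick 8 -> clock=79. purged={b.com}
Op 20: insert a.com -> 10.0.0.1 (expiry=79+2=81). clock=79
Op 21: insert b.com -> 10.0.0.1 (expiry=79+2=81). clock=79
Final cache (unexpired): {a.com,b.com} -> size=2

Answer: 2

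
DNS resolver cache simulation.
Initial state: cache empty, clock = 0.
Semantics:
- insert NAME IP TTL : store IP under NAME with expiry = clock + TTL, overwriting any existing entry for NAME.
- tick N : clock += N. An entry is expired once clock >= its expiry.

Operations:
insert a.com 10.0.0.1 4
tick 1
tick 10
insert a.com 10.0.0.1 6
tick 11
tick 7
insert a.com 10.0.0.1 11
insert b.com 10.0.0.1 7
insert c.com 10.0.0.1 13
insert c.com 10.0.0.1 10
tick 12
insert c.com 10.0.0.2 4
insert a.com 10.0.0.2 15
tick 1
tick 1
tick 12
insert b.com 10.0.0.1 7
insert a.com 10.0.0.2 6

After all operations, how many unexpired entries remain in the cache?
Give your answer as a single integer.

Op 1: insert a.com -> 10.0.0.1 (expiry=0+4=4). clock=0
Op 2: tick 1 -> clock=1.
Op 3: tick 10 -> clock=11. purged={a.com}
Op 4: insert a.com -> 10.0.0.1 (expiry=11+6=17). clock=11
Op 5: tick 11 -> clock=22. purged={a.com}
Op 6: tick 7 -> clock=29.
Op 7: insert a.com -> 10.0.0.1 (expiry=29+11=40). clock=29
Op 8: insert b.com -> 10.0.0.1 (expiry=29+7=36). clock=29
Op 9: insert c.com -> 10.0.0.1 (expiry=29+13=42). clock=29
Op 10: insert c.com -> 10.0.0.1 (expiry=29+10=39). clock=29
Op 11: tick 12 -> clock=41. purged={a.com,b.com,c.com}
Op 12: insert c.com -> 10.0.0.2 (expiry=41+4=45). clock=41
Op 13: insert a.com -> 10.0.0.2 (expiry=41+15=56). clock=41
Op 14: tick 1 -> clock=42.
Op 15: tick 1 -> clock=43.
Op 16: tick 12 -> clock=55. purged={c.com}
Op 17: insert b.com -> 10.0.0.1 (expiry=55+7=62). clock=55
Op 18: insert a.com -> 10.0.0.2 (expiry=55+6=61). clock=55
Final cache (unexpired): {a.com,b.com} -> size=2

Answer: 2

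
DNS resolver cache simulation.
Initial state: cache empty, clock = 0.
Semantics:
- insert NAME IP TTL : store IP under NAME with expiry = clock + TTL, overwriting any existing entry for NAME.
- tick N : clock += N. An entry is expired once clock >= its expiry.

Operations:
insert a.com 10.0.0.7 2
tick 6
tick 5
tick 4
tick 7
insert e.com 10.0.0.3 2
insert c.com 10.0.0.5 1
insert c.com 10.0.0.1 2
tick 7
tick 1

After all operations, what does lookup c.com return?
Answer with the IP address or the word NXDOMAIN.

Op 1: insert a.com -> 10.0.0.7 (expiry=0+2=2). clock=0
Op 2: tick 6 -> clock=6. purged={a.com}
Op 3: tick 5 -> clock=11.
Op 4: tick 4 -> clock=15.
Op 5: tick 7 -> clock=22.
Op 6: insert e.com -> 10.0.0.3 (expiry=22+2=24). clock=22
Op 7: insert c.com -> 10.0.0.5 (expiry=22+1=23). clock=22
Op 8: insert c.com -> 10.0.0.1 (expiry=22+2=24). clock=22
Op 9: tick 7 -> clock=29. purged={c.com,e.com}
Op 10: tick 1 -> clock=30.
lookup c.com: not in cache (expired or never inserted)

Answer: NXDOMAIN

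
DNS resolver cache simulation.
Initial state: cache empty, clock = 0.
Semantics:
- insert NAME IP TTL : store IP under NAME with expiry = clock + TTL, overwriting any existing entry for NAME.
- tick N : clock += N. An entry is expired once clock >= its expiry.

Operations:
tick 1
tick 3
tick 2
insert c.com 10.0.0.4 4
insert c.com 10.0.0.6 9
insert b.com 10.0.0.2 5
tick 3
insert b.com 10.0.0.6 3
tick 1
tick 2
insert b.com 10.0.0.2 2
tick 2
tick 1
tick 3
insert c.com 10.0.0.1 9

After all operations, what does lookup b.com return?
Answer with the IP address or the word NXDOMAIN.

Op 1: tick 1 -> clock=1.
Op 2: tick 3 -> clock=4.
Op 3: tick 2 -> clock=6.
Op 4: insert c.com -> 10.0.0.4 (expiry=6+4=10). clock=6
Op 5: insert c.com -> 10.0.0.6 (expiry=6+9=15). clock=6
Op 6: insert b.com -> 10.0.0.2 (expiry=6+5=11). clock=6
Op 7: tick 3 -> clock=9.
Op 8: insert b.com -> 10.0.0.6 (expiry=9+3=12). clock=9
Op 9: tick 1 -> clock=10.
Op 10: tick 2 -> clock=12. purged={b.com}
Op 11: insert b.com -> 10.0.0.2 (expiry=12+2=14). clock=12
Op 12: tick 2 -> clock=14. purged={b.com}
Op 13: tick 1 -> clock=15. purged={c.com}
Op 14: tick 3 -> clock=18.
Op 15: insert c.com -> 10.0.0.1 (expiry=18+9=27). clock=18
lookup b.com: not in cache (expired or never inserted)

Answer: NXDOMAIN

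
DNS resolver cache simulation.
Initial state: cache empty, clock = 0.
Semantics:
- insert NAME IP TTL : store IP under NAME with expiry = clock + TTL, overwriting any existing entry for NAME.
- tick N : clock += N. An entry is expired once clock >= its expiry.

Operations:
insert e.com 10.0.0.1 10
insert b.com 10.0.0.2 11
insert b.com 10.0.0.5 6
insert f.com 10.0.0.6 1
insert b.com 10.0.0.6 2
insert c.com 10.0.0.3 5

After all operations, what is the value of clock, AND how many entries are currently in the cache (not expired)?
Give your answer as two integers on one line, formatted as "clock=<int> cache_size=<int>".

Op 1: insert e.com -> 10.0.0.1 (expiry=0+10=10). clock=0
Op 2: insert b.com -> 10.0.0.2 (expiry=0+11=11). clock=0
Op 3: insert b.com -> 10.0.0.5 (expiry=0+6=6). clock=0
Op 4: insert f.com -> 10.0.0.6 (expiry=0+1=1). clock=0
Op 5: insert b.com -> 10.0.0.6 (expiry=0+2=2). clock=0
Op 6: insert c.com -> 10.0.0.3 (expiry=0+5=5). clock=0
Final clock = 0
Final cache (unexpired): {b.com,c.com,e.com,f.com} -> size=4

Answer: clock=0 cache_size=4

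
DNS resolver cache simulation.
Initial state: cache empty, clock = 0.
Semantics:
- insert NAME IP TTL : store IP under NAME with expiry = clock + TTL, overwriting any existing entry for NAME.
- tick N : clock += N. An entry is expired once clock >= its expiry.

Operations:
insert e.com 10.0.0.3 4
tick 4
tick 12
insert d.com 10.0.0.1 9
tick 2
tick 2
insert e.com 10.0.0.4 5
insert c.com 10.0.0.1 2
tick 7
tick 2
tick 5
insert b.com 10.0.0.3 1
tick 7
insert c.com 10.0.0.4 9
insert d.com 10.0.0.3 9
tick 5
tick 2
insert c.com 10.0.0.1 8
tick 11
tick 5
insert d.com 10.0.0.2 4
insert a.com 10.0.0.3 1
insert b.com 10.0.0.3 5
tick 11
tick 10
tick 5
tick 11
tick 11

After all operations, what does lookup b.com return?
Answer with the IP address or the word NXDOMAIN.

Op 1: insert e.com -> 10.0.0.3 (expiry=0+4=4). clock=0
Op 2: tick 4 -> clock=4. purged={e.com}
Op 3: tick 12 -> clock=16.
Op 4: insert d.com -> 10.0.0.1 (expiry=16+9=25). clock=16
Op 5: tick 2 -> clock=18.
Op 6: tick 2 -> clock=20.
Op 7: insert e.com -> 10.0.0.4 (expiry=20+5=25). clock=20
Op 8: insert c.com -> 10.0.0.1 (expiry=20+2=22). clock=20
Op 9: tick 7 -> clock=27. purged={c.com,d.com,e.com}
Op 10: tick 2 -> clock=29.
Op 11: tick 5 -> clock=34.
Op 12: insert b.com -> 10.0.0.3 (expiry=34+1=35). clock=34
Op 13: tick 7 -> clock=41. purged={b.com}
Op 14: insert c.com -> 10.0.0.4 (expiry=41+9=50). clock=41
Op 15: insert d.com -> 10.0.0.3 (expiry=41+9=50). clock=41
Op 16: tick 5 -> clock=46.
Op 17: tick 2 -> clock=48.
Op 18: insert c.com -> 10.0.0.1 (expiry=48+8=56). clock=48
Op 19: tick 11 -> clock=59. purged={c.com,d.com}
Op 20: tick 5 -> clock=64.
Op 21: insert d.com -> 10.0.0.2 (expiry=64+4=68). clock=64
Op 22: insert a.com -> 10.0.0.3 (expiry=64+1=65). clock=64
Op 23: insert b.com -> 10.0.0.3 (expiry=64+5=69). clock=64
Op 24: tick 11 -> clock=75. purged={a.com,b.com,d.com}
Op 25: tick 10 -> clock=85.
Op 26: tick 5 -> clock=90.
Op 27: tick 11 -> clock=101.
Op 28: tick 11 -> clock=112.
lookup b.com: not in cache (expired or never inserted)

Answer: NXDOMAIN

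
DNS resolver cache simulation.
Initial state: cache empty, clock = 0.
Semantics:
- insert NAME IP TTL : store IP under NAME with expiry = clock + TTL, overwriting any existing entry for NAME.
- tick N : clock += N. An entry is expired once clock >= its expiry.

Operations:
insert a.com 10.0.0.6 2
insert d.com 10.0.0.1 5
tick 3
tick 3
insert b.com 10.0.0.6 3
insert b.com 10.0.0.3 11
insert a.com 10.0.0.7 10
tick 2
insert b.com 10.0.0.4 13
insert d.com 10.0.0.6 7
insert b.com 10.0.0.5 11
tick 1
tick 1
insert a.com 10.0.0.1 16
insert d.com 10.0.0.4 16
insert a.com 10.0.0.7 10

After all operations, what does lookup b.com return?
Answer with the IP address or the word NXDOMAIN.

Op 1: insert a.com -> 10.0.0.6 (expiry=0+2=2). clock=0
Op 2: insert d.com -> 10.0.0.1 (expiry=0+5=5). clock=0
Op 3: tick 3 -> clock=3. purged={a.com}
Op 4: tick 3 -> clock=6. purged={d.com}
Op 5: insert b.com -> 10.0.0.6 (expiry=6+3=9). clock=6
Op 6: insert b.com -> 10.0.0.3 (expiry=6+11=17). clock=6
Op 7: insert a.com -> 10.0.0.7 (expiry=6+10=16). clock=6
Op 8: tick 2 -> clock=8.
Op 9: insert b.com -> 10.0.0.4 (expiry=8+13=21). clock=8
Op 10: insert d.com -> 10.0.0.6 (expiry=8+7=15). clock=8
Op 11: insert b.com -> 10.0.0.5 (expiry=8+11=19). clock=8
Op 12: tick 1 -> clock=9.
Op 13: tick 1 -> clock=10.
Op 14: insert a.com -> 10.0.0.1 (expiry=10+16=26). clock=10
Op 15: insert d.com -> 10.0.0.4 (expiry=10+16=26). clock=10
Op 16: insert a.com -> 10.0.0.7 (expiry=10+10=20). clock=10
lookup b.com: present, ip=10.0.0.5 expiry=19 > clock=10

Answer: 10.0.0.5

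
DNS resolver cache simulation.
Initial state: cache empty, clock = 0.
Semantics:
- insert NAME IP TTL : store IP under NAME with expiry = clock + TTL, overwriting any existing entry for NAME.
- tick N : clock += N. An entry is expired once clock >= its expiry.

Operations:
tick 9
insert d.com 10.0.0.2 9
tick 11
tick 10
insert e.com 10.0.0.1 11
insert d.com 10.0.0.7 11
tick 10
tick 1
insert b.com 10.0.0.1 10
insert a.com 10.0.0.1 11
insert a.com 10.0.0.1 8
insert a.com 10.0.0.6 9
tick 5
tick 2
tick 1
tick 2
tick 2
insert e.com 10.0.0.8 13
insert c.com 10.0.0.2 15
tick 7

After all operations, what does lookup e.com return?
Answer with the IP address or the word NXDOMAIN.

Answer: 10.0.0.8

Derivation:
Op 1: tick 9 -> clock=9.
Op 2: insert d.com -> 10.0.0.2 (expiry=9+9=18). clock=9
Op 3: tick 11 -> clock=20. purged={d.com}
Op 4: tick 10 -> clock=30.
Op 5: insert e.com -> 10.0.0.1 (expiry=30+11=41). clock=30
Op 6: insert d.com -> 10.0.0.7 (expiry=30+11=41). clock=30
Op 7: tick 10 -> clock=40.
Op 8: tick 1 -> clock=41. purged={d.com,e.com}
Op 9: insert b.com -> 10.0.0.1 (expiry=41+10=51). clock=41
Op 10: insert a.com -> 10.0.0.1 (expiry=41+11=52). clock=41
Op 11: insert a.com -> 10.0.0.1 (expiry=41+8=49). clock=41
Op 12: insert a.com -> 10.0.0.6 (expiry=41+9=50). clock=41
Op 13: tick 5 -> clock=46.
Op 14: tick 2 -> clock=48.
Op 15: tick 1 -> clock=49.
Op 16: tick 2 -> clock=51. purged={a.com,b.com}
Op 17: tick 2 -> clock=53.
Op 18: insert e.com -> 10.0.0.8 (expiry=53+13=66). clock=53
Op 19: insert c.com -> 10.0.0.2 (expiry=53+15=68). clock=53
Op 20: tick 7 -> clock=60.
lookup e.com: present, ip=10.0.0.8 expiry=66 > clock=60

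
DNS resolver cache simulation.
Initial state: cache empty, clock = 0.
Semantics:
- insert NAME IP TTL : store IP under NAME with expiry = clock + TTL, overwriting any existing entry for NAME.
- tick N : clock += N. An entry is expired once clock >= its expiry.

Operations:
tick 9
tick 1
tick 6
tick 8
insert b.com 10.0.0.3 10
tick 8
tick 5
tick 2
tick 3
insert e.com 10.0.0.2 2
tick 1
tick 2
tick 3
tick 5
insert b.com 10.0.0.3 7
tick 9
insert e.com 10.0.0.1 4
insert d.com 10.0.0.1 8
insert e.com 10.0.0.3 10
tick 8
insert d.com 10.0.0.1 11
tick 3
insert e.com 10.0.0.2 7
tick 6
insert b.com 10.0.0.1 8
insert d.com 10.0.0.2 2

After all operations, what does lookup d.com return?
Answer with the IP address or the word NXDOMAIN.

Op 1: tick 9 -> clock=9.
Op 2: tick 1 -> clock=10.
Op 3: tick 6 -> clock=16.
Op 4: tick 8 -> clock=24.
Op 5: insert b.com -> 10.0.0.3 (expiry=24+10=34). clock=24
Op 6: tick 8 -> clock=32.
Op 7: tick 5 -> clock=37. purged={b.com}
Op 8: tick 2 -> clock=39.
Op 9: tick 3 -> clock=42.
Op 10: insert e.com -> 10.0.0.2 (expiry=42+2=44). clock=42
Op 11: tick 1 -> clock=43.
Op 12: tick 2 -> clock=45. purged={e.com}
Op 13: tick 3 -> clock=48.
Op 14: tick 5 -> clock=53.
Op 15: insert b.com -> 10.0.0.3 (expiry=53+7=60). clock=53
Op 16: tick 9 -> clock=62. purged={b.com}
Op 17: insert e.com -> 10.0.0.1 (expiry=62+4=66). clock=62
Op 18: insert d.com -> 10.0.0.1 (expiry=62+8=70). clock=62
Op 19: insert e.com -> 10.0.0.3 (expiry=62+10=72). clock=62
Op 20: tick 8 -> clock=70. purged={d.com}
Op 21: insert d.com -> 10.0.0.1 (expiry=70+11=81). clock=70
Op 22: tick 3 -> clock=73. purged={e.com}
Op 23: insert e.com -> 10.0.0.2 (expiry=73+7=80). clock=73
Op 24: tick 6 -> clock=79.
Op 25: insert b.com -> 10.0.0.1 (expiry=79+8=87). clock=79
Op 26: insert d.com -> 10.0.0.2 (expiry=79+2=81). clock=79
lookup d.com: present, ip=10.0.0.2 expiry=81 > clock=79

Answer: 10.0.0.2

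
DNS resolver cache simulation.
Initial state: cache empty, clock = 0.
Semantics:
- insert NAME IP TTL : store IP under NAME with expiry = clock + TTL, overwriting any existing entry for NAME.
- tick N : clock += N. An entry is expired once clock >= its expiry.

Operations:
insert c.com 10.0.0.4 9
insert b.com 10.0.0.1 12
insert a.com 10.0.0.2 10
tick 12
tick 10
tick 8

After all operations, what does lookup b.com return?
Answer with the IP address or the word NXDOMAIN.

Op 1: insert c.com -> 10.0.0.4 (expiry=0+9=9). clock=0
Op 2: insert b.com -> 10.0.0.1 (expiry=0+12=12). clock=0
Op 3: insert a.com -> 10.0.0.2 (expiry=0+10=10). clock=0
Op 4: tick 12 -> clock=12. purged={a.com,b.com,c.com}
Op 5: tick 10 -> clock=22.
Op 6: tick 8 -> clock=30.
lookup b.com: not in cache (expired or never inserted)

Answer: NXDOMAIN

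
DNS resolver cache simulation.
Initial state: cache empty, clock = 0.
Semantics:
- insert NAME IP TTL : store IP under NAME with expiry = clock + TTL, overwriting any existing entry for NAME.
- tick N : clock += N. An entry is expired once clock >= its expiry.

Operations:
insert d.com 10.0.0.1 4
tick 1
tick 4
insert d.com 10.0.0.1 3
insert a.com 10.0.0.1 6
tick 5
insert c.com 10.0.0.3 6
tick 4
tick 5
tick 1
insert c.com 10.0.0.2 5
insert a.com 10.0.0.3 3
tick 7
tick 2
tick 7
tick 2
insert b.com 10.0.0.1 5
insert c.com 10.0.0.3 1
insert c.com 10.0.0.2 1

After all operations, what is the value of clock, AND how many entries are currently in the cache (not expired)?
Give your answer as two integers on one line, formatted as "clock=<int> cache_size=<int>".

Answer: clock=38 cache_size=2

Derivation:
Op 1: insert d.com -> 10.0.0.1 (expiry=0+4=4). clock=0
Op 2: tick 1 -> clock=1.
Op 3: tick 4 -> clock=5. purged={d.com}
Op 4: insert d.com -> 10.0.0.1 (expiry=5+3=8). clock=5
Op 5: insert a.com -> 10.0.0.1 (expiry=5+6=11). clock=5
Op 6: tick 5 -> clock=10. purged={d.com}
Op 7: insert c.com -> 10.0.0.3 (expiry=10+6=16). clock=10
Op 8: tick 4 -> clock=14. purged={a.com}
Op 9: tick 5 -> clock=19. purged={c.com}
Op 10: tick 1 -> clock=20.
Op 11: insert c.com -> 10.0.0.2 (expiry=20+5=25). clock=20
Op 12: insert a.com -> 10.0.0.3 (expiry=20+3=23). clock=20
Op 13: tick 7 -> clock=27. purged={a.com,c.com}
Op 14: tick 2 -> clock=29.
Op 15: tick 7 -> clock=36.
Op 16: tick 2 -> clock=38.
Op 17: insert b.com -> 10.0.0.1 (expiry=38+5=43). clock=38
Op 18: insert c.com -> 10.0.0.3 (expiry=38+1=39). clock=38
Op 19: insert c.com -> 10.0.0.2 (expiry=38+1=39). clock=38
Final clock = 38
Final cache (unexpired): {b.com,c.com} -> size=2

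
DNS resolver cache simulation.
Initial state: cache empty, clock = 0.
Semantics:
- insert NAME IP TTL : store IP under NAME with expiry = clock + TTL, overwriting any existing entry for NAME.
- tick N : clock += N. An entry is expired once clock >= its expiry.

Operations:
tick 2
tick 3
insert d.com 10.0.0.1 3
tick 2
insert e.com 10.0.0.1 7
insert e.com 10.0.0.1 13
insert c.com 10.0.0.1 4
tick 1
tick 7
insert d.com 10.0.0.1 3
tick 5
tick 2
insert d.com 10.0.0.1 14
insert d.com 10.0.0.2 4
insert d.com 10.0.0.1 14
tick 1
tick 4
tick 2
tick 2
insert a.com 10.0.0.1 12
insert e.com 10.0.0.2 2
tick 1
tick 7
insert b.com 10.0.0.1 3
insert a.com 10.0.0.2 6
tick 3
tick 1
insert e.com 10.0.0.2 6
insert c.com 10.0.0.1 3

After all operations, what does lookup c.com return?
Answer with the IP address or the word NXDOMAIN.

Answer: 10.0.0.1

Derivation:
Op 1: tick 2 -> clock=2.
Op 2: tick 3 -> clock=5.
Op 3: insert d.com -> 10.0.0.1 (expiry=5+3=8). clock=5
Op 4: tick 2 -> clock=7.
Op 5: insert e.com -> 10.0.0.1 (expiry=7+7=14). clock=7
Op 6: insert e.com -> 10.0.0.1 (expiry=7+13=20). clock=7
Op 7: insert c.com -> 10.0.0.1 (expiry=7+4=11). clock=7
Op 8: tick 1 -> clock=8. purged={d.com}
Op 9: tick 7 -> clock=15. purged={c.com}
Op 10: insert d.com -> 10.0.0.1 (expiry=15+3=18). clock=15
Op 11: tick 5 -> clock=20. purged={d.com,e.com}
Op 12: tick 2 -> clock=22.
Op 13: insert d.com -> 10.0.0.1 (expiry=22+14=36). clock=22
Op 14: insert d.com -> 10.0.0.2 (expiry=22+4=26). clock=22
Op 15: insert d.com -> 10.0.0.1 (expiry=22+14=36). clock=22
Op 16: tick 1 -> clock=23.
Op 17: tick 4 -> clock=27.
Op 18: tick 2 -> clock=29.
Op 19: tick 2 -> clock=31.
Op 20: insert a.com -> 10.0.0.1 (expiry=31+12=43). clock=31
Op 21: insert e.com -> 10.0.0.2 (expiry=31+2=33). clock=31
Op 22: tick 1 -> clock=32.
Op 23: tick 7 -> clock=39. purged={d.com,e.com}
Op 24: insert b.com -> 10.0.0.1 (expiry=39+3=42). clock=39
Op 25: insert a.com -> 10.0.0.2 (expiry=39+6=45). clock=39
Op 26: tick 3 -> clock=42. purged={b.com}
Op 27: tick 1 -> clock=43.
Op 28: insert e.com -> 10.0.0.2 (expiry=43+6=49). clock=43
Op 29: insert c.com -> 10.0.0.1 (expiry=43+3=46). clock=43
lookup c.com: present, ip=10.0.0.1 expiry=46 > clock=43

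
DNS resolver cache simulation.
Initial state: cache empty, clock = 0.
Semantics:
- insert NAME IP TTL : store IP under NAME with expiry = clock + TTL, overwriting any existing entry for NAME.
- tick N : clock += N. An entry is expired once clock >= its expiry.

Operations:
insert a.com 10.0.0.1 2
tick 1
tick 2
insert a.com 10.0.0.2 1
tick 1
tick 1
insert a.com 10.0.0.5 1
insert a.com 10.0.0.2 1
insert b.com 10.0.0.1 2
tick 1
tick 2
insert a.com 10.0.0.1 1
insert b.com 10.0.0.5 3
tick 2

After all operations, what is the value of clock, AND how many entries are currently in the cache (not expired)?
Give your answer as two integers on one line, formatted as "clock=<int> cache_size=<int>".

Op 1: insert a.com -> 10.0.0.1 (expiry=0+2=2). clock=0
Op 2: tick 1 -> clock=1.
Op 3: tick 2 -> clock=3. purged={a.com}
Op 4: insert a.com -> 10.0.0.2 (expiry=3+1=4). clock=3
Op 5: tick 1 -> clock=4. purged={a.com}
Op 6: tick 1 -> clock=5.
Op 7: insert a.com -> 10.0.0.5 (expiry=5+1=6). clock=5
Op 8: insert a.com -> 10.0.0.2 (expiry=5+1=6). clock=5
Op 9: insert b.com -> 10.0.0.1 (expiry=5+2=7). clock=5
Op 10: tick 1 -> clock=6. purged={a.com}
Op 11: tick 2 -> clock=8. purged={b.com}
Op 12: insert a.com -> 10.0.0.1 (expiry=8+1=9). clock=8
Op 13: insert b.com -> 10.0.0.5 (expiry=8+3=11). clock=8
Op 14: tick 2 -> clock=10. purged={a.com}
Final clock = 10
Final cache (unexpired): {b.com} -> size=1

Answer: clock=10 cache_size=1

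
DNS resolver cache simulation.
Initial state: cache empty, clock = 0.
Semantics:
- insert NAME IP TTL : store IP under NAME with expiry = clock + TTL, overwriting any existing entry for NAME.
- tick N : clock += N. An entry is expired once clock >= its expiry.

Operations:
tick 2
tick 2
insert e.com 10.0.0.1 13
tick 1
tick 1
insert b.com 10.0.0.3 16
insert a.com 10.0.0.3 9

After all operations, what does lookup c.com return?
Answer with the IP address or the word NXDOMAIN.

Op 1: tick 2 -> clock=2.
Op 2: tick 2 -> clock=4.
Op 3: insert e.com -> 10.0.0.1 (expiry=4+13=17). clock=4
Op 4: tick 1 -> clock=5.
Op 5: tick 1 -> clock=6.
Op 6: insert b.com -> 10.0.0.3 (expiry=6+16=22). clock=6
Op 7: insert a.com -> 10.0.0.3 (expiry=6+9=15). clock=6
lookup c.com: not in cache (expired or never inserted)

Answer: NXDOMAIN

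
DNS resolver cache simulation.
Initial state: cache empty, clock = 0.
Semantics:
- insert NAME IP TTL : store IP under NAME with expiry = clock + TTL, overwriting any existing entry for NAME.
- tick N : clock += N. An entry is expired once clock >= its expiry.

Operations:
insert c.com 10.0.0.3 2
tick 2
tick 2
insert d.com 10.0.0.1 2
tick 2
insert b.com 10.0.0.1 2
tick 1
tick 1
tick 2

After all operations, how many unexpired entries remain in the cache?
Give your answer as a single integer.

Answer: 0

Derivation:
Op 1: insert c.com -> 10.0.0.3 (expiry=0+2=2). clock=0
Op 2: tick 2 -> clock=2. purged={c.com}
Op 3: tick 2 -> clock=4.
Op 4: insert d.com -> 10.0.0.1 (expiry=4+2=6). clock=4
Op 5: tick 2 -> clock=6. purged={d.com}
Op 6: insert b.com -> 10.0.0.1 (expiry=6+2=8). clock=6
Op 7: tick 1 -> clock=7.
Op 8: tick 1 -> clock=8. purged={b.com}
Op 9: tick 2 -> clock=10.
Final cache (unexpired): {} -> size=0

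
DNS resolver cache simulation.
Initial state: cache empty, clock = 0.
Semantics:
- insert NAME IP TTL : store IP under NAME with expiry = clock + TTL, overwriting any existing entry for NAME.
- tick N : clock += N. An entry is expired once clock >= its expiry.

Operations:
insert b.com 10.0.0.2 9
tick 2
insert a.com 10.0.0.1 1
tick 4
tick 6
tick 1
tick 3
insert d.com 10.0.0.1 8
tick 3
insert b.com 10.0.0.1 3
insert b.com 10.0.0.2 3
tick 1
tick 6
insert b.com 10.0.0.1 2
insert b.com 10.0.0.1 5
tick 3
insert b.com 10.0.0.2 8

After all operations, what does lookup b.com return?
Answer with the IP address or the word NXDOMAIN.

Op 1: insert b.com -> 10.0.0.2 (expiry=0+9=9). clock=0
Op 2: tick 2 -> clock=2.
Op 3: insert a.com -> 10.0.0.1 (expiry=2+1=3). clock=2
Op 4: tick 4 -> clock=6. purged={a.com}
Op 5: tick 6 -> clock=12. purged={b.com}
Op 6: tick 1 -> clock=13.
Op 7: tick 3 -> clock=16.
Op 8: insert d.com -> 10.0.0.1 (expiry=16+8=24). clock=16
Op 9: tick 3 -> clock=19.
Op 10: insert b.com -> 10.0.0.1 (expiry=19+3=22). clock=19
Op 11: insert b.com -> 10.0.0.2 (expiry=19+3=22). clock=19
Op 12: tick 1 -> clock=20.
Op 13: tick 6 -> clock=26. purged={b.com,d.com}
Op 14: insert b.com -> 10.0.0.1 (expiry=26+2=28). clock=26
Op 15: insert b.com -> 10.0.0.1 (expiry=26+5=31). clock=26
Op 16: tick 3 -> clock=29.
Op 17: insert b.com -> 10.0.0.2 (expiry=29+8=37). clock=29
lookup b.com: present, ip=10.0.0.2 expiry=37 > clock=29

Answer: 10.0.0.2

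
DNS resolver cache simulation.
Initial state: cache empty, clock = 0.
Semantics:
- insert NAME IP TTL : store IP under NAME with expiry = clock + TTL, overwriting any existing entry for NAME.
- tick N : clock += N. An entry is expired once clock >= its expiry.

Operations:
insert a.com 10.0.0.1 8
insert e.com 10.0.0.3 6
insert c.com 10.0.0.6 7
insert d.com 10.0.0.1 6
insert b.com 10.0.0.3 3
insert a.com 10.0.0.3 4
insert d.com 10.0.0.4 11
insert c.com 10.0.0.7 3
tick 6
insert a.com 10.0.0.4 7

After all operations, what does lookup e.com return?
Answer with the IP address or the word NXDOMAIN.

Answer: NXDOMAIN

Derivation:
Op 1: insert a.com -> 10.0.0.1 (expiry=0+8=8). clock=0
Op 2: insert e.com -> 10.0.0.3 (expiry=0+6=6). clock=0
Op 3: insert c.com -> 10.0.0.6 (expiry=0+7=7). clock=0
Op 4: insert d.com -> 10.0.0.1 (expiry=0+6=6). clock=0
Op 5: insert b.com -> 10.0.0.3 (expiry=0+3=3). clock=0
Op 6: insert a.com -> 10.0.0.3 (expiry=0+4=4). clock=0
Op 7: insert d.com -> 10.0.0.4 (expiry=0+11=11). clock=0
Op 8: insert c.com -> 10.0.0.7 (expiry=0+3=3). clock=0
Op 9: tick 6 -> clock=6. purged={a.com,b.com,c.com,e.com}
Op 10: insert a.com -> 10.0.0.4 (expiry=6+7=13). clock=6
lookup e.com: not in cache (expired or never inserted)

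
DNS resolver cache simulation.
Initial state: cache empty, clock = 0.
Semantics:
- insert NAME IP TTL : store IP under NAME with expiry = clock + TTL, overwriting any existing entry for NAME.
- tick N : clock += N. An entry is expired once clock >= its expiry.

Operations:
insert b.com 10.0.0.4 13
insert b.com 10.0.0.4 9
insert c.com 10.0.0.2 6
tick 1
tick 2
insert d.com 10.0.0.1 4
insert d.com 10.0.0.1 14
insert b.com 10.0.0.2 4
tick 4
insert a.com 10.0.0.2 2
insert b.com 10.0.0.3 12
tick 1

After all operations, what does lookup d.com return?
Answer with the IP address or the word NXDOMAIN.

Op 1: insert b.com -> 10.0.0.4 (expiry=0+13=13). clock=0
Op 2: insert b.com -> 10.0.0.4 (expiry=0+9=9). clock=0
Op 3: insert c.com -> 10.0.0.2 (expiry=0+6=6). clock=0
Op 4: tick 1 -> clock=1.
Op 5: tick 2 -> clock=3.
Op 6: insert d.com -> 10.0.0.1 (expiry=3+4=7). clock=3
Op 7: insert d.com -> 10.0.0.1 (expiry=3+14=17). clock=3
Op 8: insert b.com -> 10.0.0.2 (expiry=3+4=7). clock=3
Op 9: tick 4 -> clock=7. purged={b.com,c.com}
Op 10: insert a.com -> 10.0.0.2 (expiry=7+2=9). clock=7
Op 11: insert b.com -> 10.0.0.3 (expiry=7+12=19). clock=7
Op 12: tick 1 -> clock=8.
lookup d.com: present, ip=10.0.0.1 expiry=17 > clock=8

Answer: 10.0.0.1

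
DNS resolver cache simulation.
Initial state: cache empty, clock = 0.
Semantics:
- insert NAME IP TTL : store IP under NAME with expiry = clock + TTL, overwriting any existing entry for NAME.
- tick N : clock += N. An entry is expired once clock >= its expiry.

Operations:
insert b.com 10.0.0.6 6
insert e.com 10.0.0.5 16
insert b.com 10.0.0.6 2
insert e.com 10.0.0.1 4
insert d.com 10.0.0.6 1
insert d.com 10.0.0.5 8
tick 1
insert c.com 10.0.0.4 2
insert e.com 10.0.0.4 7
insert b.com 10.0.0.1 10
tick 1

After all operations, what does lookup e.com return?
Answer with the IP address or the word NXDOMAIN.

Answer: 10.0.0.4

Derivation:
Op 1: insert b.com -> 10.0.0.6 (expiry=0+6=6). clock=0
Op 2: insert e.com -> 10.0.0.5 (expiry=0+16=16). clock=0
Op 3: insert b.com -> 10.0.0.6 (expiry=0+2=2). clock=0
Op 4: insert e.com -> 10.0.0.1 (expiry=0+4=4). clock=0
Op 5: insert d.com -> 10.0.0.6 (expiry=0+1=1). clock=0
Op 6: insert d.com -> 10.0.0.5 (expiry=0+8=8). clock=0
Op 7: tick 1 -> clock=1.
Op 8: insert c.com -> 10.0.0.4 (expiry=1+2=3). clock=1
Op 9: insert e.com -> 10.0.0.4 (expiry=1+7=8). clock=1
Op 10: insert b.com -> 10.0.0.1 (expiry=1+10=11). clock=1
Op 11: tick 1 -> clock=2.
lookup e.com: present, ip=10.0.0.4 expiry=8 > clock=2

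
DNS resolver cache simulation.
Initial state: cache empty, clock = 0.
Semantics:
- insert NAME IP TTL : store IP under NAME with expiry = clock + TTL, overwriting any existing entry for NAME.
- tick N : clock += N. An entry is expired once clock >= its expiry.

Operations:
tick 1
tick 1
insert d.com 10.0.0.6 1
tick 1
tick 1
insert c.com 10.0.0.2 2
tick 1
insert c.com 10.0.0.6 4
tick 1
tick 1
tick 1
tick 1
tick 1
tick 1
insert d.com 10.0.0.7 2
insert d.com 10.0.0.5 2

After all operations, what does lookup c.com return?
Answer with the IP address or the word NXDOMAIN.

Answer: NXDOMAIN

Derivation:
Op 1: tick 1 -> clock=1.
Op 2: tick 1 -> clock=2.
Op 3: insert d.com -> 10.0.0.6 (expiry=2+1=3). clock=2
Op 4: tick 1 -> clock=3. purged={d.com}
Op 5: tick 1 -> clock=4.
Op 6: insert c.com -> 10.0.0.2 (expiry=4+2=6). clock=4
Op 7: tick 1 -> clock=5.
Op 8: insert c.com -> 10.0.0.6 (expiry=5+4=9). clock=5
Op 9: tick 1 -> clock=6.
Op 10: tick 1 -> clock=7.
Op 11: tick 1 -> clock=8.
Op 12: tick 1 -> clock=9. purged={c.com}
Op 13: tick 1 -> clock=10.
Op 14: tick 1 -> clock=11.
Op 15: insert d.com -> 10.0.0.7 (expiry=11+2=13). clock=11
Op 16: insert d.com -> 10.0.0.5 (expiry=11+2=13). clock=11
lookup c.com: not in cache (expired or never inserted)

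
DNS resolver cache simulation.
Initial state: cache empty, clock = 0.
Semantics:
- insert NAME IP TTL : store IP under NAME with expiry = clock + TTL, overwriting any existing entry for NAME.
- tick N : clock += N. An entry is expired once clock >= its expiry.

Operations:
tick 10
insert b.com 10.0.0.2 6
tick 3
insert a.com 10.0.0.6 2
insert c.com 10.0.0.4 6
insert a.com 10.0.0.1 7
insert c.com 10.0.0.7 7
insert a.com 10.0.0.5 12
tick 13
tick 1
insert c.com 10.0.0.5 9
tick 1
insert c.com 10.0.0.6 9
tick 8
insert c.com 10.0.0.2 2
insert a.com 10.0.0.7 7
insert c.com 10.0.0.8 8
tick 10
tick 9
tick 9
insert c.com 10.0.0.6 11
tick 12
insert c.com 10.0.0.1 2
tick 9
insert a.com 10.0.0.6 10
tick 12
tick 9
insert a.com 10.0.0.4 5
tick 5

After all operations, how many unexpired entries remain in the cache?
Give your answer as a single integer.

Answer: 0

Derivation:
Op 1: tick 10 -> clock=10.
Op 2: insert b.com -> 10.0.0.2 (expiry=10+6=16). clock=10
Op 3: tick 3 -> clock=13.
Op 4: insert a.com -> 10.0.0.6 (expiry=13+2=15). clock=13
Op 5: insert c.com -> 10.0.0.4 (expiry=13+6=19). clock=13
Op 6: insert a.com -> 10.0.0.1 (expiry=13+7=20). clock=13
Op 7: insert c.com -> 10.0.0.7 (expiry=13+7=20). clock=13
Op 8: insert a.com -> 10.0.0.5 (expiry=13+12=25). clock=13
Op 9: tick 13 -> clock=26. purged={a.com,b.com,c.com}
Op 10: tick 1 -> clock=27.
Op 11: insert c.com -> 10.0.0.5 (expiry=27+9=36). clock=27
Op 12: tick 1 -> clock=28.
Op 13: insert c.com -> 10.0.0.6 (expiry=28+9=37). clock=28
Op 14: tick 8 -> clock=36.
Op 15: insert c.com -> 10.0.0.2 (expiry=36+2=38). clock=36
Op 16: insert a.com -> 10.0.0.7 (expiry=36+7=43). clock=36
Op 17: insert c.com -> 10.0.0.8 (expiry=36+8=44). clock=36
Op 18: tick 10 -> clock=46. purged={a.com,c.com}
Op 19: tick 9 -> clock=55.
Op 20: tick 9 -> clock=64.
Op 21: insert c.com -> 10.0.0.6 (expiry=64+11=75). clock=64
Op 22: tick 12 -> clock=76. purged={c.com}
Op 23: insert c.com -> 10.0.0.1 (expiry=76+2=78). clock=76
Op 24: tick 9 -> clock=85. purged={c.com}
Op 25: insert a.com -> 10.0.0.6 (expiry=85+10=95). clock=85
Op 26: tick 12 -> clock=97. purged={a.com}
Op 27: tick 9 -> clock=106.
Op 28: insert a.com -> 10.0.0.4 (expiry=106+5=111). clock=106
Op 29: tick 5 -> clock=111. purged={a.com}
Final cache (unexpired): {} -> size=0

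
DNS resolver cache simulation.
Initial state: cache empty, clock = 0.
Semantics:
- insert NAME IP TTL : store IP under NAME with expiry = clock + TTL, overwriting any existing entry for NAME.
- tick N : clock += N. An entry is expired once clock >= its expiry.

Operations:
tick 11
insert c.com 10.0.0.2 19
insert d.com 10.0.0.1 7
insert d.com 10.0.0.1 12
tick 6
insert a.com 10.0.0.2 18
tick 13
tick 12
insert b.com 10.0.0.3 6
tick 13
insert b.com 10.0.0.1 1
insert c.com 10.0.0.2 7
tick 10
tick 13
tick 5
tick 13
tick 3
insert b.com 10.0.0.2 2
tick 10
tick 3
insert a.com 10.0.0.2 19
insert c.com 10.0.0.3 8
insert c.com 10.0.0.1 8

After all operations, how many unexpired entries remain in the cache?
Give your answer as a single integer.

Op 1: tick 11 -> clock=11.
Op 2: insert c.com -> 10.0.0.2 (expiry=11+19=30). clock=11
Op 3: insert d.com -> 10.0.0.1 (expiry=11+7=18). clock=11
Op 4: insert d.com -> 10.0.0.1 (expiry=11+12=23). clock=11
Op 5: tick 6 -> clock=17.
Op 6: insert a.com -> 10.0.0.2 (expiry=17+18=35). clock=17
Op 7: tick 13 -> clock=30. purged={c.com,d.com}
Op 8: tick 12 -> clock=42. purged={a.com}
Op 9: insert b.com -> 10.0.0.3 (expiry=42+6=48). clock=42
Op 10: tick 13 -> clock=55. purged={b.com}
Op 11: insert b.com -> 10.0.0.1 (expiry=55+1=56). clock=55
Op 12: insert c.com -> 10.0.0.2 (expiry=55+7=62). clock=55
Op 13: tick 10 -> clock=65. purged={b.com,c.com}
Op 14: tick 13 -> clock=78.
Op 15: tick 5 -> clock=83.
Op 16: tick 13 -> clock=96.
Op 17: tick 3 -> clock=99.
Op 18: insert b.com -> 10.0.0.2 (expiry=99+2=101). clock=99
Op 19: tick 10 -> clock=109. purged={b.com}
Op 20: tick 3 -> clock=112.
Op 21: insert a.com -> 10.0.0.2 (expiry=112+19=131). clock=112
Op 22: insert c.com -> 10.0.0.3 (expiry=112+8=120). clock=112
Op 23: insert c.com -> 10.0.0.1 (expiry=112+8=120). clock=112
Final cache (unexpired): {a.com,c.com} -> size=2

Answer: 2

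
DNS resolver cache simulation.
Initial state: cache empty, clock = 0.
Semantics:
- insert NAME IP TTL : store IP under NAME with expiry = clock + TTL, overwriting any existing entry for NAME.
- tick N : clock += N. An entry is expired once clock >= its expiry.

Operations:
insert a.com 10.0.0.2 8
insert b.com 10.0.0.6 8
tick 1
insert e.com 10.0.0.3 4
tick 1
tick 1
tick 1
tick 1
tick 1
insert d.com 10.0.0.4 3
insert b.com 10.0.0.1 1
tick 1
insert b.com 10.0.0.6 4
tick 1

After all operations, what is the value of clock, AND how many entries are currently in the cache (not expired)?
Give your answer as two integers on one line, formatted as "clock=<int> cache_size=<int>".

Op 1: insert a.com -> 10.0.0.2 (expiry=0+8=8). clock=0
Op 2: insert b.com -> 10.0.0.6 (expiry=0+8=8). clock=0
Op 3: tick 1 -> clock=1.
Op 4: insert e.com -> 10.0.0.3 (expiry=1+4=5). clock=1
Op 5: tick 1 -> clock=2.
Op 6: tick 1 -> clock=3.
Op 7: tick 1 -> clock=4.
Op 8: tick 1 -> clock=5. purged={e.com}
Op 9: tick 1 -> clock=6.
Op 10: insert d.com -> 10.0.0.4 (expiry=6+3=9). clock=6
Op 11: insert b.com -> 10.0.0.1 (expiry=6+1=7). clock=6
Op 12: tick 1 -> clock=7. purged={b.com}
Op 13: insert b.com -> 10.0.0.6 (expiry=7+4=11). clock=7
Op 14: tick 1 -> clock=8. purged={a.com}
Final clock = 8
Final cache (unexpired): {b.com,d.com} -> size=2

Answer: clock=8 cache_size=2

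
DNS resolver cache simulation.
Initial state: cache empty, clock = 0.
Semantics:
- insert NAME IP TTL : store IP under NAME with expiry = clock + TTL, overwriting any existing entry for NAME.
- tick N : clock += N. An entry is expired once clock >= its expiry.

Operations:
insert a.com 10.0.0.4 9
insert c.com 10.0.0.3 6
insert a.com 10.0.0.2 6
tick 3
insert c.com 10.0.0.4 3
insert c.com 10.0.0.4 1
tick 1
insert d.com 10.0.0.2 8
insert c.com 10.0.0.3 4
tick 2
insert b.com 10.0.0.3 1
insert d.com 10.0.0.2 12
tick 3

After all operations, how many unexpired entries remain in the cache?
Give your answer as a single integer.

Op 1: insert a.com -> 10.0.0.4 (expiry=0+9=9). clock=0
Op 2: insert c.com -> 10.0.0.3 (expiry=0+6=6). clock=0
Op 3: insert a.com -> 10.0.0.2 (expiry=0+6=6). clock=0
Op 4: tick 3 -> clock=3.
Op 5: insert c.com -> 10.0.0.4 (expiry=3+3=6). clock=3
Op 6: insert c.com -> 10.0.0.4 (expiry=3+1=4). clock=3
Op 7: tick 1 -> clock=4. purged={c.com}
Op 8: insert d.com -> 10.0.0.2 (expiry=4+8=12). clock=4
Op 9: insert c.com -> 10.0.0.3 (expiry=4+4=8). clock=4
Op 10: tick 2 -> clock=6. purged={a.com}
Op 11: insert b.com -> 10.0.0.3 (expiry=6+1=7). clock=6
Op 12: insert d.com -> 10.0.0.2 (expiry=6+12=18). clock=6
Op 13: tick 3 -> clock=9. purged={b.com,c.com}
Final cache (unexpired): {d.com} -> size=1

Answer: 1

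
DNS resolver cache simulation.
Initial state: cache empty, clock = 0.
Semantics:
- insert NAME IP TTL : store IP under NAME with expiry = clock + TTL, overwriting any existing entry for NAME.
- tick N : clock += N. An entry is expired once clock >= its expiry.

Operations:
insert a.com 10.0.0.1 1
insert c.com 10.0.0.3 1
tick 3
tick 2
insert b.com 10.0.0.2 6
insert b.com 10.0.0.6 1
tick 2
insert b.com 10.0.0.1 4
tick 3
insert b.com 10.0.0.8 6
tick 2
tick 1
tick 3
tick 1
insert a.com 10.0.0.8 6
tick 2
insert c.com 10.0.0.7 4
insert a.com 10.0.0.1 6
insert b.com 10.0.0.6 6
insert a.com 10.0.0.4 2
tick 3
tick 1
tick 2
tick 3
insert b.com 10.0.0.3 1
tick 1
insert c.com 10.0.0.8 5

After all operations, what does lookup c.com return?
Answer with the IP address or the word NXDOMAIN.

Answer: 10.0.0.8

Derivation:
Op 1: insert a.com -> 10.0.0.1 (expiry=0+1=1). clock=0
Op 2: insert c.com -> 10.0.0.3 (expiry=0+1=1). clock=0
Op 3: tick 3 -> clock=3. purged={a.com,c.com}
Op 4: tick 2 -> clock=5.
Op 5: insert b.com -> 10.0.0.2 (expiry=5+6=11). clock=5
Op 6: insert b.com -> 10.0.0.6 (expiry=5+1=6). clock=5
Op 7: tick 2 -> clock=7. purged={b.com}
Op 8: insert b.com -> 10.0.0.1 (expiry=7+4=11). clock=7
Op 9: tick 3 -> clock=10.
Op 10: insert b.com -> 10.0.0.8 (expiry=10+6=16). clock=10
Op 11: tick 2 -> clock=12.
Op 12: tick 1 -> clock=13.
Op 13: tick 3 -> clock=16. purged={b.com}
Op 14: tick 1 -> clock=17.
Op 15: insert a.com -> 10.0.0.8 (expiry=17+6=23). clock=17
Op 16: tick 2 -> clock=19.
Op 17: insert c.com -> 10.0.0.7 (expiry=19+4=23). clock=19
Op 18: insert a.com -> 10.0.0.1 (expiry=19+6=25). clock=19
Op 19: insert b.com -> 10.0.0.6 (expiry=19+6=25). clock=19
Op 20: insert a.com -> 10.0.0.4 (expiry=19+2=21). clock=19
Op 21: tick 3 -> clock=22. purged={a.com}
Op 22: tick 1 -> clock=23. purged={c.com}
Op 23: tick 2 -> clock=25. purged={b.com}
Op 24: tick 3 -> clock=28.
Op 25: insert b.com -> 10.0.0.3 (expiry=28+1=29). clock=28
Op 26: tick 1 -> clock=29. purged={b.com}
Op 27: insert c.com -> 10.0.0.8 (expiry=29+5=34). clock=29
lookup c.com: present, ip=10.0.0.8 expiry=34 > clock=29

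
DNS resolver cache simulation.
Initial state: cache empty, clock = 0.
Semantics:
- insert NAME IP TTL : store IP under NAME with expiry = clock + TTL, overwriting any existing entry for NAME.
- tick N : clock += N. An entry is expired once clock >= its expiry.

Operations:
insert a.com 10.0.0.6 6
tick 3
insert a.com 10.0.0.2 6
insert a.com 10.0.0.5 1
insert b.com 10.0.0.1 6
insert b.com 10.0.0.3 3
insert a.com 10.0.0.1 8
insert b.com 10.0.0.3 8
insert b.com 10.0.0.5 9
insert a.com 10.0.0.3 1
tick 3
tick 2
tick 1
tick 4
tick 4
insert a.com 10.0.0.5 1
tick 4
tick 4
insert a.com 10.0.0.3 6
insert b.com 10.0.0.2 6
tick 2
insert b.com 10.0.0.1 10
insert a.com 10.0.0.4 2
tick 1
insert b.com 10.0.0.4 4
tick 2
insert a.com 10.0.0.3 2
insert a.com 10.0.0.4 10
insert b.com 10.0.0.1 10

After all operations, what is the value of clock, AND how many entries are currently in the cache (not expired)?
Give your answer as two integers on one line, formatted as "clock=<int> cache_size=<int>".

Op 1: insert a.com -> 10.0.0.6 (expiry=0+6=6). clock=0
Op 2: tick 3 -> clock=3.
Op 3: insert a.com -> 10.0.0.2 (expiry=3+6=9). clock=3
Op 4: insert a.com -> 10.0.0.5 (expiry=3+1=4). clock=3
Op 5: insert b.com -> 10.0.0.1 (expiry=3+6=9). clock=3
Op 6: insert b.com -> 10.0.0.3 (expiry=3+3=6). clock=3
Op 7: insert a.com -> 10.0.0.1 (expiry=3+8=11). clock=3
Op 8: insert b.com -> 10.0.0.3 (expiry=3+8=11). clock=3
Op 9: insert b.com -> 10.0.0.5 (expiry=3+9=12). clock=3
Op 10: insert a.com -> 10.0.0.3 (expiry=3+1=4). clock=3
Op 11: tick 3 -> clock=6. purged={a.com}
Op 12: tick 2 -> clock=8.
Op 13: tick 1 -> clock=9.
Op 14: tick 4 -> clock=13. purged={b.com}
Op 15: tick 4 -> clock=17.
Op 16: insert a.com -> 10.0.0.5 (expiry=17+1=18). clock=17
Op 17: tick 4 -> clock=21. purged={a.com}
Op 18: tick 4 -> clock=25.
Op 19: insert a.com -> 10.0.0.3 (expiry=25+6=31). clock=25
Op 20: insert b.com -> 10.0.0.2 (expiry=25+6=31). clock=25
Op 21: tick 2 -> clock=27.
Op 22: insert b.com -> 10.0.0.1 (expiry=27+10=37). clock=27
Op 23: insert a.com -> 10.0.0.4 (expiry=27+2=29). clock=27
Op 24: tick 1 -> clock=28.
Op 25: insert b.com -> 10.0.0.4 (expiry=28+4=32). clock=28
Op 26: tick 2 -> clock=30. purged={a.com}
Op 27: insert a.com -> 10.0.0.3 (expiry=30+2=32). clock=30
Op 28: insert a.com -> 10.0.0.4 (expiry=30+10=40). clock=30
Op 29: insert b.com -> 10.0.0.1 (expiry=30+10=40). clock=30
Final clock = 30
Final cache (unexpired): {a.com,b.com} -> size=2

Answer: clock=30 cache_size=2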